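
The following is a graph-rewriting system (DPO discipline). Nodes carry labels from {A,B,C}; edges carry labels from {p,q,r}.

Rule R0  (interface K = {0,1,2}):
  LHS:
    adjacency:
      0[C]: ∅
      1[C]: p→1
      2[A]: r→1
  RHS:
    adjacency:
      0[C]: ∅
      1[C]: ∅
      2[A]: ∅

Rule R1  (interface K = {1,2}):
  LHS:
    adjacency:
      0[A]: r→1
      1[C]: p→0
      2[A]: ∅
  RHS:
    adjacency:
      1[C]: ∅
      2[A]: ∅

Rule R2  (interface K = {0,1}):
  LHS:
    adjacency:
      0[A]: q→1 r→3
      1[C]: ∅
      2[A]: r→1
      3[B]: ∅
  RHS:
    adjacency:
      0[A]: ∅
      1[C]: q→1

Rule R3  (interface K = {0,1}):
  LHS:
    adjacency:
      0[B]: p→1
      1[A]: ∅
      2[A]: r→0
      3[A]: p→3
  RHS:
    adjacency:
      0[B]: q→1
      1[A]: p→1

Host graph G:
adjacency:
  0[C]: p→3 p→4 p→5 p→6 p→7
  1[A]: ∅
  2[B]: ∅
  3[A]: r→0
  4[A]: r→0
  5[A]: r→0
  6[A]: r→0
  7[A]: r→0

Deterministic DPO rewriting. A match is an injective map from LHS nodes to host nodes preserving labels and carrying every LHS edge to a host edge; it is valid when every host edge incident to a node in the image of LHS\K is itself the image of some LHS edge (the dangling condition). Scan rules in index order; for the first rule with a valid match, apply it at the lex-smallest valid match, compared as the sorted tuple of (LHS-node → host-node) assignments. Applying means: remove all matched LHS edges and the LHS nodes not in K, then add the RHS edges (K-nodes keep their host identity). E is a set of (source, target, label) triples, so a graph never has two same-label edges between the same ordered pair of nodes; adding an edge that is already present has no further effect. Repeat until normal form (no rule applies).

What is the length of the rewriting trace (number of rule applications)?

initial: |V|=8 |E|=10  E = 0-p->3 0-p->4 0-p->5 0-p->6 0-p->7 3-r->0 4-r->0 5-r->0 6-r->0 7-r->0
step 1: apply R1 at {0↦3, 1↦0, 2↦1}  → |V|=7 |E|=8  E = 0-p->4 0-p->5 0-p->6 0-p->7 4-r->0 5-r->0 6-r->0 7-r->0
step 2: apply R1 at {0↦4, 1↦0, 2↦1}  → |V|=6 |E|=6  E = 0-p->5 0-p->6 0-p->7 5-r->0 6-r->0 7-r->0
step 3: apply R1 at {0↦5, 1↦0, 2↦1}  → |V|=5 |E|=4  E = 0-p->6 0-p->7 6-r->0 7-r->0
step 4: apply R1 at {0↦6, 1↦0, 2↦1}  → |V|=4 |E|=2  E = 0-p->7 7-r->0
step 5: apply R1 at {0↦7, 1↦0, 2↦1}  → |V|=3 |E|=0  E = ∅
final graph: no rule applies after step 5

Answer: 5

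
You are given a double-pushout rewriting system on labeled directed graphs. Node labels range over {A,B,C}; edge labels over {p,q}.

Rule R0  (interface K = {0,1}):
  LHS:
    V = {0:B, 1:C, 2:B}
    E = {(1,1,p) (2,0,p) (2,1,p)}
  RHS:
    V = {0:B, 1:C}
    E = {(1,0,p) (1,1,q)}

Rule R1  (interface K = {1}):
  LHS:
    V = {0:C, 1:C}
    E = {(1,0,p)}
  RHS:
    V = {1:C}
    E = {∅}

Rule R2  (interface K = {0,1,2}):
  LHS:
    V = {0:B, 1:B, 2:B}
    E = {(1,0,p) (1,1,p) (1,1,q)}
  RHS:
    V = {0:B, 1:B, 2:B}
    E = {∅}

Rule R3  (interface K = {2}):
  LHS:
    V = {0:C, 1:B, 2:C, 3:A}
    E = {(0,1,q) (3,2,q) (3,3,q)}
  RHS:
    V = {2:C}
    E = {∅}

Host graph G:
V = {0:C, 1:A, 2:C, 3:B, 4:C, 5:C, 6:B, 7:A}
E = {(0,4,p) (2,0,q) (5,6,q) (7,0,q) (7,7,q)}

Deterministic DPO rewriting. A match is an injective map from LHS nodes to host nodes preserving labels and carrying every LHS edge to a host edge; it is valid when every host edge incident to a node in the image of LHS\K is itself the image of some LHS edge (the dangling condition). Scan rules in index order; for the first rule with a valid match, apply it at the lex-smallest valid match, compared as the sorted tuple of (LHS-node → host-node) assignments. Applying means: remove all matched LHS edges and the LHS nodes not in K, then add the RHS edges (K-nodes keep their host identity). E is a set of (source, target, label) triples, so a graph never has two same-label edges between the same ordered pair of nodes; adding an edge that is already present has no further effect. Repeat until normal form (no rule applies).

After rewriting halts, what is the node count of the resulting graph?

Answer: 4

Rewrite trace:
[0] host  ⇒  8 nodes, 5 edges  {0-p->4 2-q->0 5-q->6 7-q->0 7-q->7}
[1] R1 @ {0↦4, 1↦0}  ⇒  7 nodes, 4 edges  {2-q->0 5-q->6 7-q->0 7-q->7}
[2] R3 @ {0↦5, 1↦6, 2↦0, 3↦7}  ⇒  4 nodes, 1 edges  {2-q->0}
final graph: no rule applies after step 2
NF nodes: {0:C, 1:A, 2:C, 3:B}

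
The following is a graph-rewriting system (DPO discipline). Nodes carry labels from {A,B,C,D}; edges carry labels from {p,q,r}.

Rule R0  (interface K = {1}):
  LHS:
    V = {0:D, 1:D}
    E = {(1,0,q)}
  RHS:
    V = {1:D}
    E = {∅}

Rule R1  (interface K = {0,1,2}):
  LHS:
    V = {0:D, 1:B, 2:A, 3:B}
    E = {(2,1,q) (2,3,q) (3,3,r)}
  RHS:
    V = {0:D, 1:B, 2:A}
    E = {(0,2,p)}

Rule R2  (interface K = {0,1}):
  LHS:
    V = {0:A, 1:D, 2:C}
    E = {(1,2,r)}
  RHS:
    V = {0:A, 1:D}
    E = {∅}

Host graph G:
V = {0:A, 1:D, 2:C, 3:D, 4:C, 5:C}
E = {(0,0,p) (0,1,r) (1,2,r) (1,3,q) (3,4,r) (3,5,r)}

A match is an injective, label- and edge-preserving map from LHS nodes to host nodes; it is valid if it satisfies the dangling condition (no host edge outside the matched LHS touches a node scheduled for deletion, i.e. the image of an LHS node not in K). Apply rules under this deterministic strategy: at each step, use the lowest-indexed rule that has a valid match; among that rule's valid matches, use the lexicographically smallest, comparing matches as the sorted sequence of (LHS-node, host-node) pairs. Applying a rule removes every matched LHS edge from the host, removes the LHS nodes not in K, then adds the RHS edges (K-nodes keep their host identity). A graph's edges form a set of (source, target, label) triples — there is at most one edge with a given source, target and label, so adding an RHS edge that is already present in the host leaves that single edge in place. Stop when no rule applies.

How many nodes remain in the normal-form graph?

Answer: 2

Steps:
initial: |V|=6 |E|=6  E = 0-p->0 0-r->1 1-r->2 1-q->3 3-r->4 3-r->5
step 1: apply R2 at {0↦0, 1↦1, 2↦2}  → |V|=5 |E|=5  E = 0-p->0 0-r->1 1-q->3 3-r->4 3-r->5
step 2: apply R2 at {0↦0, 1↦3, 2↦4}  → |V|=4 |E|=4  E = 0-p->0 0-r->1 1-q->3 3-r->5
step 3: apply R2 at {0↦0, 1↦3, 2↦5}  → |V|=3 |E|=3  E = 0-p->0 0-r->1 1-q->3
step 4: apply R0 at {0↦3, 1↦1}  → |V|=2 |E|=2  E = 0-p->0 0-r->1
halt: no rule applies after step 4
NF nodes: {0:A, 1:D}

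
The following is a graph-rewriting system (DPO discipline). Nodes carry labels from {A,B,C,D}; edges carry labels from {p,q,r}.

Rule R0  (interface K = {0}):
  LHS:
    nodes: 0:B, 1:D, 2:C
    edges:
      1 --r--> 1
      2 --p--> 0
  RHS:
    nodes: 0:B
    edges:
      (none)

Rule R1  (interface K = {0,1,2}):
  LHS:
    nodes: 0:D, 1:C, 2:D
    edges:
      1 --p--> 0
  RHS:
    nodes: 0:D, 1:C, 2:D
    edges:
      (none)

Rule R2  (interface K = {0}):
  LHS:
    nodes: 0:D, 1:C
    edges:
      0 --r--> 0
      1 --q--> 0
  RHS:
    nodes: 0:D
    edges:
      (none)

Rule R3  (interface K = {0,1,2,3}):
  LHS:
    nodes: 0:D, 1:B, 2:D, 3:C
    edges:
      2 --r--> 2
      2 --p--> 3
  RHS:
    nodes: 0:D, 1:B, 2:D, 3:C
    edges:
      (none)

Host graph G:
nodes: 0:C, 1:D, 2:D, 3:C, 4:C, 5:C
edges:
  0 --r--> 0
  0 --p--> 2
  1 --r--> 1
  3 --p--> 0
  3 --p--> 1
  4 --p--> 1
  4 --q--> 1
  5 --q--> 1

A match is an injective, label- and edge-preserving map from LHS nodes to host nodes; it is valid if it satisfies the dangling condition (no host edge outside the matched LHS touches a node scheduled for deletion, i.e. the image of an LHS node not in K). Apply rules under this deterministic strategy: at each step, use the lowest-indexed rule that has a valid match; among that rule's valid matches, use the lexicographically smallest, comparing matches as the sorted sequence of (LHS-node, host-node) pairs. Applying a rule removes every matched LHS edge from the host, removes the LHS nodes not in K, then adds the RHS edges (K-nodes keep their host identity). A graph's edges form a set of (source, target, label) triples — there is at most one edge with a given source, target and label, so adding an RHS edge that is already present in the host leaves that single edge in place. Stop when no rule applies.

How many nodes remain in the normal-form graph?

Answer: 5

Steps:
initial: |V|=6 |E|=8  E = 0-r->0 0-p->2 1-r->1 3-p->0 3-p->1 4-p->1 4-q->1 5-q->1
step 1: apply R1 at {0↦1, 1↦3, 2↦2}  → |V|=6 |E|=7  E = 0-r->0 0-p->2 1-r->1 3-p->0 4-p->1 4-q->1 5-q->1
step 2: apply R1 at {0↦1, 1↦4, 2↦2}  → |V|=6 |E|=6  E = 0-r->0 0-p->2 1-r->1 3-p->0 4-q->1 5-q->1
step 3: apply R1 at {0↦2, 1↦0, 2↦1}  → |V|=6 |E|=5  E = 0-r->0 1-r->1 3-p->0 4-q->1 5-q->1
step 4: apply R2 at {0↦1, 1↦4}  → |V|=5 |E|=3  E = 0-r->0 3-p->0 5-q->1
final graph: no rule applies after step 4
NF nodes: {0:C, 1:D, 2:D, 3:C, 5:C}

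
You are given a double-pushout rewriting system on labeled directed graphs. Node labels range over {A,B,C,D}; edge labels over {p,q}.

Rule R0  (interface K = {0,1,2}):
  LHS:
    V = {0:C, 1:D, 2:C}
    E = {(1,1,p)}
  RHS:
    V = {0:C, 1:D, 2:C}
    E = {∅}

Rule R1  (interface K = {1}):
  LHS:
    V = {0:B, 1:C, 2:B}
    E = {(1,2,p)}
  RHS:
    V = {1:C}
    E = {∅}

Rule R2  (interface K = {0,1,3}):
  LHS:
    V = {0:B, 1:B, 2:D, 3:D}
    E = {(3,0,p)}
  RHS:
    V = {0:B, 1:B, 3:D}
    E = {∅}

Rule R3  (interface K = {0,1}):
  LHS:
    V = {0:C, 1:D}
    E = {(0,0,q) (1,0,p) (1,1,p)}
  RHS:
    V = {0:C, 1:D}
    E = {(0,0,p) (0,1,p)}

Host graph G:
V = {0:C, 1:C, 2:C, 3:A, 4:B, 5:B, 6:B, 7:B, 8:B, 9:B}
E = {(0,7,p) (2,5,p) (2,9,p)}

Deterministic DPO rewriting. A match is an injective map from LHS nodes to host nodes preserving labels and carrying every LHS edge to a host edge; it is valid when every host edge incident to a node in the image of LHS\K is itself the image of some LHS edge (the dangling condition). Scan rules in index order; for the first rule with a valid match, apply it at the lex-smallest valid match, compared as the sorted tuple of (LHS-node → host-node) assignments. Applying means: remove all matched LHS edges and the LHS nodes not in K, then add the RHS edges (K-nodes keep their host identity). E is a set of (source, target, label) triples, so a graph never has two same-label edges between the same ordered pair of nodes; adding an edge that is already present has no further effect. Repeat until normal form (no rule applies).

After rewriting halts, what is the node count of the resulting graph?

initial: |V|=10 |E|=3  E = 0-p->7 2-p->5 2-p->9
step 1: apply R1 at {0↦4, 1↦0, 2↦7}  → |V|=8 |E|=2  E = 2-p->5 2-p->9
step 2: apply R1 at {0↦6, 1↦2, 2↦5}  → |V|=6 |E|=1  E = 2-p->9
step 3: apply R1 at {0↦8, 1↦2, 2↦9}  → |V|=4 |E|=0  E = ∅
normal form: no rule applies after step 3
NF nodes: {0:C, 1:C, 2:C, 3:A}

Answer: 4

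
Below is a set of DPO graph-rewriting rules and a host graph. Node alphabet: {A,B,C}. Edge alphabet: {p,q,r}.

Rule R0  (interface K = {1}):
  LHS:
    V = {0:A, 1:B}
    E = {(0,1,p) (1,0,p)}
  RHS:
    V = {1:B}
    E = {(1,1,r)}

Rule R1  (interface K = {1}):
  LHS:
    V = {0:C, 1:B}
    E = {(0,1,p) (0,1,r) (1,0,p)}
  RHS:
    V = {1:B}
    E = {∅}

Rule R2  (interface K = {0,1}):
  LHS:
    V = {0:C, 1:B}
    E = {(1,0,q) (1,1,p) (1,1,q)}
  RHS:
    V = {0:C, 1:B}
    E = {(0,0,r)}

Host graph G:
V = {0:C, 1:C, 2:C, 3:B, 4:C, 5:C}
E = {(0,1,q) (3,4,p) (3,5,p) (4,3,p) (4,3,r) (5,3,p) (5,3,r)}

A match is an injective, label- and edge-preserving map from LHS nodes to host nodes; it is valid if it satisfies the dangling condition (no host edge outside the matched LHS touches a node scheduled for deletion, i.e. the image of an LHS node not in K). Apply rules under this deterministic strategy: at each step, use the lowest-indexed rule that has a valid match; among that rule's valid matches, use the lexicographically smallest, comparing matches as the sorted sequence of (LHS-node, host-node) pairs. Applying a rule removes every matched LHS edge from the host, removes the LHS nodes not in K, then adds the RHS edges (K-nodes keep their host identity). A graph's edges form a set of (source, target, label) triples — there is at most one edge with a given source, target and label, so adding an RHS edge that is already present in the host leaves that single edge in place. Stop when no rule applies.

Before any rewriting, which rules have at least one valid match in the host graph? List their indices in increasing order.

Answer: [R1]

Steps:
R0: no valid match — LHS pattern not found
R1: 2 valid matches — {0↦4, 1↦3}, {0↦5, 1↦3}
R2: no valid match — LHS pattern not found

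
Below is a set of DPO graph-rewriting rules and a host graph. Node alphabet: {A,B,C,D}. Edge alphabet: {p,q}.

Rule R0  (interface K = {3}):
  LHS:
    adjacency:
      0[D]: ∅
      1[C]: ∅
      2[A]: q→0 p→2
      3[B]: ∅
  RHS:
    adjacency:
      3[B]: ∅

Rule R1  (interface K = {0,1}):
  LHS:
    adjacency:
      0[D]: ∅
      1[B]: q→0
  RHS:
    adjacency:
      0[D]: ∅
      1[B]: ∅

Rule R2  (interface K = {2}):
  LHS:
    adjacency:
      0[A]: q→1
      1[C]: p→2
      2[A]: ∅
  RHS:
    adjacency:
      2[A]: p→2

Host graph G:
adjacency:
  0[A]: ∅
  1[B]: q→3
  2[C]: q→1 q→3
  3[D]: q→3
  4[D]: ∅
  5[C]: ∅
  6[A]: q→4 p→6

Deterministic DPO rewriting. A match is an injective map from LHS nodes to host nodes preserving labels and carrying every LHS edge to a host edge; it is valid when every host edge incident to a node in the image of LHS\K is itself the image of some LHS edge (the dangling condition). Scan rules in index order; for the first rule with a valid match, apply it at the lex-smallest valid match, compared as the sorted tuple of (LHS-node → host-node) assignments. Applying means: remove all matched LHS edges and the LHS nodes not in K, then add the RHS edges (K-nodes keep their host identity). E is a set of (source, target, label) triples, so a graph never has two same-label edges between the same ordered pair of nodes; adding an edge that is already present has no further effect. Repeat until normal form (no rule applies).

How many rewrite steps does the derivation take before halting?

Answer: 2

Steps:
initial: |V|=7 |E|=6  E = 1-q->3 2-q->1 2-q->3 3-q->3 6-q->4 6-p->6
step 1: apply R0 at {0↦4, 1↦5, 2↦6, 3↦1}  → |V|=4 |E|=4  E = 1-q->3 2-q->1 2-q->3 3-q->3
step 2: apply R1 at {0↦3, 1↦1}  → |V|=4 |E|=3  E = 2-q->1 2-q->3 3-q->3
halt: no rule applies after step 2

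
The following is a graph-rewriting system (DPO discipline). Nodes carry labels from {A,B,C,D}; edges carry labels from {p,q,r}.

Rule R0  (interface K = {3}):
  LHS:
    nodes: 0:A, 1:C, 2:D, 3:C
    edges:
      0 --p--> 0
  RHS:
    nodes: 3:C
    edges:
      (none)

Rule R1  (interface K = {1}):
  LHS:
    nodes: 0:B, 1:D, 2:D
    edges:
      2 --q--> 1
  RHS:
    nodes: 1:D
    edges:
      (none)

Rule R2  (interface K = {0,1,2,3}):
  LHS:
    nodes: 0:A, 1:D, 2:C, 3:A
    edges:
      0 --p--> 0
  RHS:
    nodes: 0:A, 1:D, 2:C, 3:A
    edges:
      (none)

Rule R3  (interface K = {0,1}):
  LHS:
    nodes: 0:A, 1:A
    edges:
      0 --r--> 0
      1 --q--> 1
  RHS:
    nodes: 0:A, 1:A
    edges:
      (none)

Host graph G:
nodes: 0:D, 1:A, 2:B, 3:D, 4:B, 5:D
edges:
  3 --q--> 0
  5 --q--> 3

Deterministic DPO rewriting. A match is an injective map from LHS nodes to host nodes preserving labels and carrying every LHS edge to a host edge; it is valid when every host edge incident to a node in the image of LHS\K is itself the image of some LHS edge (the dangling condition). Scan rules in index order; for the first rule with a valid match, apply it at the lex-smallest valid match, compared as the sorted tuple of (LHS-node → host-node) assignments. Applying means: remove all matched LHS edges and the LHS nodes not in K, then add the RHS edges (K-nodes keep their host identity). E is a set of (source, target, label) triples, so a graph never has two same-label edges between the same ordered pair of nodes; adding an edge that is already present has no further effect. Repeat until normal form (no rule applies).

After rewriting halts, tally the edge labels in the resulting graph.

start.  V:6 E:2  edges: 3-q->0 5-q->3
1. fire R1 via {0↦2, 1↦3, 2↦5}  →  V:4 E:1  edges: 3-q->0
2. fire R1 via {0↦4, 1↦0, 2↦3}  →  V:2 E:0  edges: ∅
final graph: no rule applies after step 2
NF edges: []

Answer: (no edges)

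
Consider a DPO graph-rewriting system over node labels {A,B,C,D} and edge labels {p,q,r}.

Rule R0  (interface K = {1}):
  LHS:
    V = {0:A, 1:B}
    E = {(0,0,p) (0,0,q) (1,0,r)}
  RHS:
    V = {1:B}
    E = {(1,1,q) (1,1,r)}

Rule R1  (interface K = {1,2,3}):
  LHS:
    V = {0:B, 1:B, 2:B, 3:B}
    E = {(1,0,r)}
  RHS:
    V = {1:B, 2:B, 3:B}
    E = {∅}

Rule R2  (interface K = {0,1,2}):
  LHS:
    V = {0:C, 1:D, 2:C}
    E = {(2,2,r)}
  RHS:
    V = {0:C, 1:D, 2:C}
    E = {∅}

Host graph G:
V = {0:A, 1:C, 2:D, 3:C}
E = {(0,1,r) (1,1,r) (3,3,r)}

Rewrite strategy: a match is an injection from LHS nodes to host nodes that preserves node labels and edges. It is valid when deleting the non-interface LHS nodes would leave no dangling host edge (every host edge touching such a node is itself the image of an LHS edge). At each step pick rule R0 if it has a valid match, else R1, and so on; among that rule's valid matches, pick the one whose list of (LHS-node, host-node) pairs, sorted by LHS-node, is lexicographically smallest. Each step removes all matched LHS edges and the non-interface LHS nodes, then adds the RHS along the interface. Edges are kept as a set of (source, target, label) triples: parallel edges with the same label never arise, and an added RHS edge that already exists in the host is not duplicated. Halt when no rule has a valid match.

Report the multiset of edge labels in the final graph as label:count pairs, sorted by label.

Answer: r:1

Steps:
[0] host  ⇒  4 nodes, 3 edges  {0-r->1 1-r->1 3-r->3}
[1] R2 @ {0↦1, 1↦2, 2↦3}  ⇒  4 nodes, 2 edges  {0-r->1 1-r->1}
[2] R2 @ {0↦3, 1↦2, 2↦1}  ⇒  4 nodes, 1 edges  {0-r->1}
halt: no rule applies after step 2
NF edges: [(0, 1, 'r')]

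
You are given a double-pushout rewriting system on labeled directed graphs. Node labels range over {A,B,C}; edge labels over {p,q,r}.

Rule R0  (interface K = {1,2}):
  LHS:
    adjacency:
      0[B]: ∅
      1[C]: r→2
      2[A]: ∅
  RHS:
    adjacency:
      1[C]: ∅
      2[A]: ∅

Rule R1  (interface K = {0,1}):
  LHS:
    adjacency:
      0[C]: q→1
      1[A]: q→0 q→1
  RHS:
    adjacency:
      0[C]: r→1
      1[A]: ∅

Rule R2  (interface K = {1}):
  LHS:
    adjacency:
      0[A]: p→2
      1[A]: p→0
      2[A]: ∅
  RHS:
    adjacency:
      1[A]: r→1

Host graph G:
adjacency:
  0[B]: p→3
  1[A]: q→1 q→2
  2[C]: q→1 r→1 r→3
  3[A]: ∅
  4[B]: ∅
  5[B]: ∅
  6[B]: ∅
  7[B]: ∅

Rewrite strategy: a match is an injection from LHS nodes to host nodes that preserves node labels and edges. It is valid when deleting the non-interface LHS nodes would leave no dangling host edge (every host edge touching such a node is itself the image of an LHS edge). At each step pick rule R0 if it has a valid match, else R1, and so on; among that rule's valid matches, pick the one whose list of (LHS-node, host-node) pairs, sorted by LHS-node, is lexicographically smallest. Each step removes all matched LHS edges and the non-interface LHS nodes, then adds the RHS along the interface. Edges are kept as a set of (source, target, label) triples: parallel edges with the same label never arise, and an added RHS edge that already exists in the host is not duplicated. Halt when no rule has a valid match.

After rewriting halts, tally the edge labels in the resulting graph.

Answer: p:1

Steps:
[0] host  ⇒  8 nodes, 6 edges  {0-p->3 1-q->1 1-q->2 2-q->1 2-r->1 2-r->3}
[1] R0 @ {0↦4, 1↦2, 2↦1}  ⇒  7 nodes, 5 edges  {0-p->3 1-q->1 1-q->2 2-q->1 2-r->3}
[2] R0 @ {0↦5, 1↦2, 2↦3}  ⇒  6 nodes, 4 edges  {0-p->3 1-q->1 1-q->2 2-q->1}
[3] R1 @ {0↦2, 1↦1}  ⇒  6 nodes, 2 edges  {0-p->3 2-r->1}
[4] R0 @ {0↦6, 1↦2, 2↦1}  ⇒  5 nodes, 1 edges  {0-p->3}
normal form: no rule applies after step 4
NF edges: [(0, 3, 'p')]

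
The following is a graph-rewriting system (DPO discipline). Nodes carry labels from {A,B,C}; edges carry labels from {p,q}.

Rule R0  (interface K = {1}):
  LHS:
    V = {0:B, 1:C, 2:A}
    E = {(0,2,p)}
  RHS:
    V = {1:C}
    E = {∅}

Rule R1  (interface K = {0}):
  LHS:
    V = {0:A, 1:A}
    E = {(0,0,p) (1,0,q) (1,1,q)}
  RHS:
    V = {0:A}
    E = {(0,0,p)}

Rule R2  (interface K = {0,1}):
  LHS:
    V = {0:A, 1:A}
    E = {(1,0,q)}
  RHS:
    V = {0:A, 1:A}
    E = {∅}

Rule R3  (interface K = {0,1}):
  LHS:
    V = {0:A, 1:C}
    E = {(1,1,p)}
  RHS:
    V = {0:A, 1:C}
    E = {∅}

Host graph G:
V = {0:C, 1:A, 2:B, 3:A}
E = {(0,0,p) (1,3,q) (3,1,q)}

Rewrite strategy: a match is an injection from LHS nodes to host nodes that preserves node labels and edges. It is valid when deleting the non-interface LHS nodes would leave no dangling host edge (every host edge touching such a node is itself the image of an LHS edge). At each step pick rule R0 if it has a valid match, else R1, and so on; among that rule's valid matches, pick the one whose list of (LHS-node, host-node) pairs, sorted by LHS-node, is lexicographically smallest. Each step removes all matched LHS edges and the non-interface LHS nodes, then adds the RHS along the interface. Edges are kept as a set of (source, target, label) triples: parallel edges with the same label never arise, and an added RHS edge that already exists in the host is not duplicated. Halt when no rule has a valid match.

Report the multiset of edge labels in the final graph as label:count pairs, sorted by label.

start.  V:4 E:3  edges: 0-p->0 1-q->3 3-q->1
1. fire R2 via {0↦1, 1↦3}  →  V:4 E:2  edges: 0-p->0 1-q->3
2. fire R2 via {0↦3, 1↦1}  →  V:4 E:1  edges: 0-p->0
3. fire R3 via {0↦1, 1↦0}  →  V:4 E:0  edges: ∅
normal form: no rule applies after step 3
NF edges: []

Answer: (no edges)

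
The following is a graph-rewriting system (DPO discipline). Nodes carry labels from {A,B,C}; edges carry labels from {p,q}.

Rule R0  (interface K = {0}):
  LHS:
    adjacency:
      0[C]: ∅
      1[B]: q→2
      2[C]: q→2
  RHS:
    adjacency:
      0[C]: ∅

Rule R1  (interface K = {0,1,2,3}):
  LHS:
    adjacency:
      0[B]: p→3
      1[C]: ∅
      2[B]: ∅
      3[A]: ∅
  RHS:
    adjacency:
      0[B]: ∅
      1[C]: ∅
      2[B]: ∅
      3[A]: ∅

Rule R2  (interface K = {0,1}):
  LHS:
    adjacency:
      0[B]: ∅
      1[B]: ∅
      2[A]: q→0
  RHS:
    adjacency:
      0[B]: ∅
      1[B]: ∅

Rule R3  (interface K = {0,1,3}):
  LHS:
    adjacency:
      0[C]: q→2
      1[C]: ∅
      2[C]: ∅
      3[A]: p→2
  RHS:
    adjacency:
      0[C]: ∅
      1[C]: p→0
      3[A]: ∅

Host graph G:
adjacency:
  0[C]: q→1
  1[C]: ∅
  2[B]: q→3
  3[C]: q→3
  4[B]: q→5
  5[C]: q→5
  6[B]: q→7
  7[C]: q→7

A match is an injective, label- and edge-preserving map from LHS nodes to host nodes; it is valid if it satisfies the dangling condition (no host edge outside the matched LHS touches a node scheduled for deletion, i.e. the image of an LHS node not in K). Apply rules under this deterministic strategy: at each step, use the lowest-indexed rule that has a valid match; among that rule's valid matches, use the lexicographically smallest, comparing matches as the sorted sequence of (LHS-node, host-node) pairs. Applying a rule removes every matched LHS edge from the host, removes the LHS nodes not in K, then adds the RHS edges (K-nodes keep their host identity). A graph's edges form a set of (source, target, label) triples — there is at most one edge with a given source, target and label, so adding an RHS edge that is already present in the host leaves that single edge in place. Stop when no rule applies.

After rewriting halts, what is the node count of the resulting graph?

[0] host  ⇒  8 nodes, 7 edges  {0-q->1 2-q->3 3-q->3 4-q->5 5-q->5 6-q->7 7-q->7}
[1] R0 @ {0↦0, 1↦2, 2↦3}  ⇒  6 nodes, 5 edges  {0-q->1 4-q->5 5-q->5 6-q->7 7-q->7}
[2] R0 @ {0↦0, 1↦4, 2↦5}  ⇒  4 nodes, 3 edges  {0-q->1 6-q->7 7-q->7}
[3] R0 @ {0↦0, 1↦6, 2↦7}  ⇒  2 nodes, 1 edges  {0-q->1}
normal form: no rule applies after step 3
NF nodes: {0:C, 1:C}

Answer: 2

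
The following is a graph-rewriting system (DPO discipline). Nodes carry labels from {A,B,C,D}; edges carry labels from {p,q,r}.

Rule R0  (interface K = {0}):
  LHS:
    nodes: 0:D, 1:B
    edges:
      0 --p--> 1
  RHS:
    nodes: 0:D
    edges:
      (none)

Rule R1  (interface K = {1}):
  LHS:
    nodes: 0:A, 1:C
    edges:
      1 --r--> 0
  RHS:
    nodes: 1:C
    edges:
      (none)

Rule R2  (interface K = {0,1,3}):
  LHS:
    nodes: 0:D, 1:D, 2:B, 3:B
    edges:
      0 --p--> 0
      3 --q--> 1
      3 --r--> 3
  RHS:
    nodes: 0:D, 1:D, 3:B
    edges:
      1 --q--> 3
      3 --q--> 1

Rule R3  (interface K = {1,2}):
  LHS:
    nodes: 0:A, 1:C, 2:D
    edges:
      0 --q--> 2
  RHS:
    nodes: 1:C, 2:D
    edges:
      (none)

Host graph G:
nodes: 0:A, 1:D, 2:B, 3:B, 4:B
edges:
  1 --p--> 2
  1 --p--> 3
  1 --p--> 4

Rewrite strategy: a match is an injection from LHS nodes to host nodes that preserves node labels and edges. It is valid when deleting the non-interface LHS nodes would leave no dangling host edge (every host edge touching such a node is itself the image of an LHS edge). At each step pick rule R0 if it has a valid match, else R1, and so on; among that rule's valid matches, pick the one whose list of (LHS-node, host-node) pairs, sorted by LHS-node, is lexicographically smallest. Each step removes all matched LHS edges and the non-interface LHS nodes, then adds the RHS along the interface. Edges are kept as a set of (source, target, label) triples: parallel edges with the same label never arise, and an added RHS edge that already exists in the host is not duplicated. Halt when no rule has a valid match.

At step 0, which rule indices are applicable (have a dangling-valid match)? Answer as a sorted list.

R0: 3 valid matches — {0↦1, 1↦2}, {0↦1, 1↦3}, {0↦1, 1↦4}
R1: no valid match — LHS pattern not found
R2: no valid match — LHS pattern not found
R3: no valid match — LHS pattern not found

Answer: [R0]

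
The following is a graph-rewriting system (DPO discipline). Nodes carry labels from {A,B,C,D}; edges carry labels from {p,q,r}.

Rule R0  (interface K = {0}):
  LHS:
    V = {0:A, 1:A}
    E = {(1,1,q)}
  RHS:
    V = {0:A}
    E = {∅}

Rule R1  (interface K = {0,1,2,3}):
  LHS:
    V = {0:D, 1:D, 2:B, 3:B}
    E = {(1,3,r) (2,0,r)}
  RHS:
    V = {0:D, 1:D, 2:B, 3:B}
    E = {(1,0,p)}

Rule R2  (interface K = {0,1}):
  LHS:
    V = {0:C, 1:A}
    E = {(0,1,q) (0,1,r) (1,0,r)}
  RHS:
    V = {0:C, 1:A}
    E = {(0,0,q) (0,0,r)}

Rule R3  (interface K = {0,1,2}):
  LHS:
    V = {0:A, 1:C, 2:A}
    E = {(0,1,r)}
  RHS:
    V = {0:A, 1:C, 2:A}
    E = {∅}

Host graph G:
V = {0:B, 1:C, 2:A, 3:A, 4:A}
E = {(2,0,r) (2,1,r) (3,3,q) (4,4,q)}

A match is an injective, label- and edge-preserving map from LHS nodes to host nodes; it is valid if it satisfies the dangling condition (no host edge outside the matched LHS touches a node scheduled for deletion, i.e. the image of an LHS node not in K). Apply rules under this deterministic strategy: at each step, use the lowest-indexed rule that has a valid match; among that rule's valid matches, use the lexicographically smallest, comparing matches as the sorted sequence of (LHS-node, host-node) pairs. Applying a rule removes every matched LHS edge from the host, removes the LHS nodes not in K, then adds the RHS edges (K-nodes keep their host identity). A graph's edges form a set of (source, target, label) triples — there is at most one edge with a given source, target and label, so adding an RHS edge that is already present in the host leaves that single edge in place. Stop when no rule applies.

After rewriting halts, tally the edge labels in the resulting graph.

Answer: r:2

Rewrite trace:
start.  V:5 E:4  edges: 2-r->0 2-r->1 3-q->3 4-q->4
1. fire R0 via {0↦2, 1↦3}  →  V:4 E:3  edges: 2-r->0 2-r->1 4-q->4
2. fire R0 via {0↦2, 1↦4}  →  V:3 E:2  edges: 2-r->0 2-r->1
halt: no rule applies after step 2
NF edges: [(2, 0, 'r'), (2, 1, 'r')]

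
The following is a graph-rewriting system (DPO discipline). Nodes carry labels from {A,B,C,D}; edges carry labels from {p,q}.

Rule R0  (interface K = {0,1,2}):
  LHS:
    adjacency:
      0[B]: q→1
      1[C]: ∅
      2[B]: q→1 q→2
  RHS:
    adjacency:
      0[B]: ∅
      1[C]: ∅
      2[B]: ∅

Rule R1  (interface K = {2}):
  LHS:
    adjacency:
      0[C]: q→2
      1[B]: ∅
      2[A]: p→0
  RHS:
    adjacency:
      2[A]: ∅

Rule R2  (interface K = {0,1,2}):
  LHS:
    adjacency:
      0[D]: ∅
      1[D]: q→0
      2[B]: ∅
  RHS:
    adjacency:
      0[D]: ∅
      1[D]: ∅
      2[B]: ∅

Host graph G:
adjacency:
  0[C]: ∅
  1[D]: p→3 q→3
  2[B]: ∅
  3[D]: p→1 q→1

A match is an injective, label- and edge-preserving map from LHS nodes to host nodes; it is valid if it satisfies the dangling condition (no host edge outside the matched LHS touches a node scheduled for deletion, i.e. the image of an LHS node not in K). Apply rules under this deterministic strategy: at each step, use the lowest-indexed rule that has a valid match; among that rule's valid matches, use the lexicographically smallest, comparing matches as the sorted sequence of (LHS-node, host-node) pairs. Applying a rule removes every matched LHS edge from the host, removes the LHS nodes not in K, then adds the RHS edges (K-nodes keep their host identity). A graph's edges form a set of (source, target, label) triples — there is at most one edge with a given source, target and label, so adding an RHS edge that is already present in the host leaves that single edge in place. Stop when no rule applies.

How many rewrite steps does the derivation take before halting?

initial: |V|=4 |E|=4  E = 1-p->3 1-q->3 3-p->1 3-q->1
step 1: apply R2 at {0↦1, 1↦3, 2↦2}  → |V|=4 |E|=3  E = 1-p->3 1-q->3 3-p->1
step 2: apply R2 at {0↦3, 1↦1, 2↦2}  → |V|=4 |E|=2  E = 1-p->3 3-p->1
normal form: no rule applies after step 2

Answer: 2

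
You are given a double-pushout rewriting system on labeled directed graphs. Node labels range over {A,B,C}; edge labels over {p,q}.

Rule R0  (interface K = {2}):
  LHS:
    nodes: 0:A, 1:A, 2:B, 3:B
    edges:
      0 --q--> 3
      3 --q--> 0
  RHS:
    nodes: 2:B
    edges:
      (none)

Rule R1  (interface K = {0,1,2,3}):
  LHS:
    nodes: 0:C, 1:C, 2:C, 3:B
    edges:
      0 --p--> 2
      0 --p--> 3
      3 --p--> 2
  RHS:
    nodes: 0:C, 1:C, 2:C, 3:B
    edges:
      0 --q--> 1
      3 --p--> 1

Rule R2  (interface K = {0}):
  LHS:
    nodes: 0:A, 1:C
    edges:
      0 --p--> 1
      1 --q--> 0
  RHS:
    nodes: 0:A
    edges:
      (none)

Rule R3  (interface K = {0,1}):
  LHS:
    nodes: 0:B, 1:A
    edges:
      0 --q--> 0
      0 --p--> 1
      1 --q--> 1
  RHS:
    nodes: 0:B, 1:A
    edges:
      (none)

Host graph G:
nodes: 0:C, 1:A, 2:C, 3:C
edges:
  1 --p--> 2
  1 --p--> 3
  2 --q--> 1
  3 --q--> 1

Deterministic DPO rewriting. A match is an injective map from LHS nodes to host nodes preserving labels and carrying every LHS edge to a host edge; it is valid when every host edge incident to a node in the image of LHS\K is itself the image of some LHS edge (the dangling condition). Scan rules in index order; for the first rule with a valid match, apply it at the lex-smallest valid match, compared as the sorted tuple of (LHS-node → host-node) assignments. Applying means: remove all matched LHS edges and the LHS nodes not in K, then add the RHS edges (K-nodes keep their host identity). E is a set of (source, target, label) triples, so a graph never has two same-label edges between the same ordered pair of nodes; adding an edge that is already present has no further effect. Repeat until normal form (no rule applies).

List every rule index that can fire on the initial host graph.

R0: no valid match — LHS pattern not found
R1: no valid match — LHS pattern not found
R2: 2 valid matches — {0↦1, 1↦2}, {0↦1, 1↦3}
R3: no valid match — LHS pattern not found

Answer: [R2]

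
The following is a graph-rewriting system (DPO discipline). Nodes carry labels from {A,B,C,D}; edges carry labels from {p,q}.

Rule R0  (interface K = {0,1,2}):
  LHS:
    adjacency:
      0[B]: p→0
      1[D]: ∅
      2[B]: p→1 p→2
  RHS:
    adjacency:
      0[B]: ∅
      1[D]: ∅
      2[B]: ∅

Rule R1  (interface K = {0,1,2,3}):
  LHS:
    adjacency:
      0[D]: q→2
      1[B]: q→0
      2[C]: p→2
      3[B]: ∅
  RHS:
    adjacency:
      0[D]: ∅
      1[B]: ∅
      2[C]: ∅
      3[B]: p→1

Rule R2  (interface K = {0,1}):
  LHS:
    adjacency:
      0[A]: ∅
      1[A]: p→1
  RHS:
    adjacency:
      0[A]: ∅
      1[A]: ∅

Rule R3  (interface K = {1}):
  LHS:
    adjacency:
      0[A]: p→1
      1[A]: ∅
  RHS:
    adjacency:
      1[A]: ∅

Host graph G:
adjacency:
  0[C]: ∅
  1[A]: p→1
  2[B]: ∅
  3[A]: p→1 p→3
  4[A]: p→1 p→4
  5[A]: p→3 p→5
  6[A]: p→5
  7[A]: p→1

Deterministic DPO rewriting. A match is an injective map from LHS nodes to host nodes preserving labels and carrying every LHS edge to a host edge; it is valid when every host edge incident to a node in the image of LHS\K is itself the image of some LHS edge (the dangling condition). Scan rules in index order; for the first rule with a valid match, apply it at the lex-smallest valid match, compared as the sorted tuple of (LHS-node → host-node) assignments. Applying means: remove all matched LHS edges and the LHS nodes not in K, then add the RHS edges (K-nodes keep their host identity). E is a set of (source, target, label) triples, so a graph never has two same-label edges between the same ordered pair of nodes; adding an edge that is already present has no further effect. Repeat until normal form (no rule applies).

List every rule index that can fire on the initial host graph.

Answer: [R2,R3]

Rewrite trace:
R0: no valid match — LHS pattern not found
R1: no valid match — LHS pattern not found
R2: 20 valid matches — {0↦1, 1↦3}, {0↦1, 1↦4}, {0↦1, 1↦5} (+17 more)
R3: 2 valid matches — {0↦6, 1↦5}, {0↦7, 1↦1}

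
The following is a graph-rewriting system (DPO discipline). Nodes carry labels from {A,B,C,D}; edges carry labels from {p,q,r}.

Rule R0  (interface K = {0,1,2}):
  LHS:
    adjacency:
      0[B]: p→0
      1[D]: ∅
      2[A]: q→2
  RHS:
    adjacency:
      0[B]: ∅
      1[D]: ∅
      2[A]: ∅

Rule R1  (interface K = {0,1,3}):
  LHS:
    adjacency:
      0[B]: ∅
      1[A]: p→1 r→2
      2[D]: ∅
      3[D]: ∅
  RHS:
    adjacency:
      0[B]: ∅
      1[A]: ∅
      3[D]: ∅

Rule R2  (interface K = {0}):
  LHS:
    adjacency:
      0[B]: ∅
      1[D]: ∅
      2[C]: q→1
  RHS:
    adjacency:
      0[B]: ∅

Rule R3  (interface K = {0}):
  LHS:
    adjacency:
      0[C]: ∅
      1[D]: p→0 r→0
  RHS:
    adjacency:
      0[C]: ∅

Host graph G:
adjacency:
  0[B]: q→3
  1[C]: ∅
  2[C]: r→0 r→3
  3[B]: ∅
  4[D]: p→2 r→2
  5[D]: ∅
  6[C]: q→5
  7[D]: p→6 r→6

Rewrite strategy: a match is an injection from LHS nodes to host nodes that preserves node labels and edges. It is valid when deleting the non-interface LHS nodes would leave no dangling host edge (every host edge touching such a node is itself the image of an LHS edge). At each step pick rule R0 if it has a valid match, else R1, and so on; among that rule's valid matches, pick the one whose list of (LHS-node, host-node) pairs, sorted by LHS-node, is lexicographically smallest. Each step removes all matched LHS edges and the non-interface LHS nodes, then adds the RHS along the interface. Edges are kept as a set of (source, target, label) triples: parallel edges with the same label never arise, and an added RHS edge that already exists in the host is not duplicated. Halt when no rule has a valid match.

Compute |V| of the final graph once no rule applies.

Answer: 4

Derivation:
initial: |V|=8 |E|=8  E = 0-q->3 2-r->0 2-r->3 4-p->2 4-r->2 6-q->5 7-p->6 7-r->6
step 1: apply R3 at {0↦2, 1↦4}  → |V|=7 |E|=6  E = 0-q->3 2-r->0 2-r->3 6-q->5 7-p->6 7-r->6
step 2: apply R3 at {0↦6, 1↦7}  → |V|=6 |E|=4  E = 0-q->3 2-r->0 2-r->3 6-q->5
step 3: apply R2 at {0↦0, 1↦5, 2↦6}  → |V|=4 |E|=3  E = 0-q->3 2-r->0 2-r->3
normal form: no rule applies after step 3
NF nodes: {0:B, 1:C, 2:C, 3:B}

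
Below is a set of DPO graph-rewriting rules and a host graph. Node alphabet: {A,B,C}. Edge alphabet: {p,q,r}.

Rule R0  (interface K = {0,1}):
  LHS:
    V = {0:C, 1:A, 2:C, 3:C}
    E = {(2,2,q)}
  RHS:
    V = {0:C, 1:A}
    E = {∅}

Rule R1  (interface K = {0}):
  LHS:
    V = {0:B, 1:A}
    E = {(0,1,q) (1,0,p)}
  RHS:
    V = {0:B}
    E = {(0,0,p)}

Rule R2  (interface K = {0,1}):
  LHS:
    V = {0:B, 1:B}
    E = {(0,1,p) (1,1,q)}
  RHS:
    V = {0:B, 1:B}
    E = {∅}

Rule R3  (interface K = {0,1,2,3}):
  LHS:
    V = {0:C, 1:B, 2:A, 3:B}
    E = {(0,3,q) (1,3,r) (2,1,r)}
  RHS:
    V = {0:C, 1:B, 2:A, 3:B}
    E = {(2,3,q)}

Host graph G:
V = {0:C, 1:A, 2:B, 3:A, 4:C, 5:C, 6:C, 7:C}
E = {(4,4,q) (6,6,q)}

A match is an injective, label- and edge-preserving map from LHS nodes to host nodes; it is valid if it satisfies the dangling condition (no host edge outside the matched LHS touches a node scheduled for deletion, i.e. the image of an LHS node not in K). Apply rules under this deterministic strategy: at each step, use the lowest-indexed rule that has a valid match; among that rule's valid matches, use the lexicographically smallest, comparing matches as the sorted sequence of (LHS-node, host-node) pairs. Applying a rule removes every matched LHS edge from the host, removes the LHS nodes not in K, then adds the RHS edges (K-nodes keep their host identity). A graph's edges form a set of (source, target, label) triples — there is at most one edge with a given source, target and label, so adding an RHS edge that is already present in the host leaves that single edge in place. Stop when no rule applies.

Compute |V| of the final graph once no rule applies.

Answer: 4

Derivation:
start.  V:8 E:2  edges: 4-q->4 6-q->6
1. fire R0 via {0↦0, 1↦1, 2↦4, 3↦5}  →  V:6 E:1  edges: 6-q->6
2. fire R0 via {0↦0, 1↦1, 2↦6, 3↦7}  →  V:4 E:0  edges: ∅
normal form: no rule applies after step 2
NF nodes: {0:C, 1:A, 2:B, 3:A}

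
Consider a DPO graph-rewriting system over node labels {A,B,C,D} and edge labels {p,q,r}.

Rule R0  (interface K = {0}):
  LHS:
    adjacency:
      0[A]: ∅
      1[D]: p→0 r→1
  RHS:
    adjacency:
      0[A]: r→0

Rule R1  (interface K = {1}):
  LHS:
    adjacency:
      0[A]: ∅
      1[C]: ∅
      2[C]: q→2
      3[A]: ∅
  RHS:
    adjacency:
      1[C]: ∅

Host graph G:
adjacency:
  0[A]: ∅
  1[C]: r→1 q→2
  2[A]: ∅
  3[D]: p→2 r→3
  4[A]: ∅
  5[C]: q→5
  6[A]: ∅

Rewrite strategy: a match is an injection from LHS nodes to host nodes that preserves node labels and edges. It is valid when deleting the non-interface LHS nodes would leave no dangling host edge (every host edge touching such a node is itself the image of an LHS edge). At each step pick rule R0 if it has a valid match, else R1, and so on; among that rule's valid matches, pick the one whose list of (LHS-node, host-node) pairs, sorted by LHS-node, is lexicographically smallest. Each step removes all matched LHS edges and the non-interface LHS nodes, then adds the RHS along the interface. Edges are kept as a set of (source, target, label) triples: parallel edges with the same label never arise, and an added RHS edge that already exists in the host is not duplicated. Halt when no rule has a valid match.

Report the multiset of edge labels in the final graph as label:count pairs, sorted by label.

start.  V:7 E:5  edges: 1-r->1 1-q->2 3-p->2 3-r->3 5-q->5
1. fire R0 via {0↦2, 1↦3}  →  V:6 E:4  edges: 1-r->1 1-q->2 2-r->2 5-q->5
2. fire R1 via {0↦0, 1↦1, 2↦5, 3↦4}  →  V:3 E:3  edges: 1-r->1 1-q->2 2-r->2
final graph: no rule applies after step 2
NF edges: [(1, 1, 'r'), (1, 2, 'q'), (2, 2, 'r')]

Answer: q:1 r:2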